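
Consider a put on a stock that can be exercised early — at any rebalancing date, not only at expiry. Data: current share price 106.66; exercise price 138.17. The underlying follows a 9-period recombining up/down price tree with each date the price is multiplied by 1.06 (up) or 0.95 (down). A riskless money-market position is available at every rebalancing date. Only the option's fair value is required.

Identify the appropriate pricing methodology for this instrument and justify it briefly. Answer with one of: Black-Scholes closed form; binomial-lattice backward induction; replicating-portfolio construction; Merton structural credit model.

framework: binomial-lattice backward induction

Key observation: the defining feature is the embedded early-exercise option across 9 discrete dates on the spot-106.66 tree; pricing the strike-138.17 put means working backward with an exercise test at every node.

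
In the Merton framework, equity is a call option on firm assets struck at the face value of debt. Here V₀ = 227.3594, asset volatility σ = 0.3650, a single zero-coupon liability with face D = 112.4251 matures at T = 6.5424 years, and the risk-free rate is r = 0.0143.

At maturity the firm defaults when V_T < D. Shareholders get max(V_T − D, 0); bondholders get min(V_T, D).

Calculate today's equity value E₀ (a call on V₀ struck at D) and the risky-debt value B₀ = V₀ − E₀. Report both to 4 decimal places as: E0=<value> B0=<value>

Work the structural quantities from V₀ = 227.3594 against face 112.4251:
d₁ = [ln(V₀/D) + (r + σ²/2)T] / (σ√T)
   = [ln(227.3594/112.4251) + (0.0143 + 0.5·0.3650²)·6.5424] / (0.3650·√6.5424)
   = [0.704245 + 0.529362] / 0.933601 = 1.321342
d₂ = d₁ − σ√T = 1.321342 − 0.933601 = 0.387741
N(d₁) = 0.906806,  N(d₂) = 0.650896,  e^(−rT) = 0.910687
E₀ = V₀·N(d₁) − D·e^(−rT)·N(d₂)
   = 227.3594·0.906806 − 112.4251·0.910687·0.650896 = 139.529569
B₀ = V₀ − E₀ = 227.3594 − 139.529569 = 87.829831

E0=139.5296 B0=87.8298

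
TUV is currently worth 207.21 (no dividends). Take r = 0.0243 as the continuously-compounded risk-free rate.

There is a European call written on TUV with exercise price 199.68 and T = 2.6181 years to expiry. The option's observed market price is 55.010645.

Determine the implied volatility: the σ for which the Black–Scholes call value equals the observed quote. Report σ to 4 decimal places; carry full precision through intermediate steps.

sigma = 0.3536

At σ = 0.3536 the Black–Scholes value reproduces the quote:
σ√T = 0.3536·√2.6181 = 0.572144
d₁ = (ln(S/K) + (r+σ²/2)T) / (σ√T) = (ln(207.21/199.68) + (0.0243+0.3536²/2)·2.6181) / 0.572144 = (0.037017 + 0.227294) / 0.572144 = 0.461966
d₂ = d₁ − σ√T = 0.461966 − 0.572144 = -0.110178
e^{−rT} = 0.938362
N(d₁) = 0.677947,  N(d₂) = 0.456134
V = S·N(d₁) − K·e^{−rT}·N(d₂) = 140.477406 − 85.466761 = 55.010645 (equal to the quote); since ∂V/∂σ > 0 for all σ, the implied volatility is unique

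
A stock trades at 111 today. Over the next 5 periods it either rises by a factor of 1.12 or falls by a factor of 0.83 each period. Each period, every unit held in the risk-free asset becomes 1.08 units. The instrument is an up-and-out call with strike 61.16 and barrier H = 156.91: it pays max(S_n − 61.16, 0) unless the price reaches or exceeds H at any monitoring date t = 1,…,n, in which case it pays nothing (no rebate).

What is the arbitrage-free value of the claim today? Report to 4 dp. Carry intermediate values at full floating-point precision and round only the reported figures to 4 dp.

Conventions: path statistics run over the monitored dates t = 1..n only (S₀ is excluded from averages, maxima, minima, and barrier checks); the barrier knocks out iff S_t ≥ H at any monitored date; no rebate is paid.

price = 21.4637

Risk-neutral up-probability p* = (R−d)/(u−d) = (1.08−0.83)/(1.12−0.83) = 0.8621; the claim prices as the p*-weighted sum of path payoffs discounted by R^5.
Enumerate all 2^5 = 32 price paths (U = up ×1.12, D = down ×0.83); each path with k up-moves has probability p*^k·(1−p*)^(5−k).
DDDDD: M=92.1300, payoff=0.0000, prob=0.000050
UDDDD: M=124.3200, payoff=0.0000, prob=0.000312
DUDDD: M=103.1856, payoff=0.0000, prob=0.000312
UUDDD: M=139.2384, payoff=18.4547, prob=0.001950
DDUDD: M=92.1300, payoff=0.0000, prob=0.000312
UDUDD: M=124.3200, payoff=18.4547, prob=0.001950
DUUDD: M=115.5679, payoff=18.4547, prob=0.001950
UUUDD: M=155.9470, payoff=46.2719, prob=0.012188
DDDUD: M=92.1300, payoff=0.0000, prob=0.000312
UDDUD: M=124.3200, payoff=18.4547, prob=0.001950
DUDUD: M=103.1856, payoff=18.4547, prob=0.001950
UUDUD: M=139.2384, payoff=46.2719, prob=0.012188
DDUUD: M=95.9213, payoff=18.4547, prob=0.001950
UDUUD: M=129.4360, payoff=46.2719, prob=0.012188
DUUUD: M=129.4360, payoff=46.2719, prob=0.012188
UUUUD: M=174.6606, payoff=0.0000, prob=0.076178
DDDDU: M=92.1300, payoff=0.0000, prob=0.000312
UDDDU: M=124.3200, payoff=18.4547, prob=0.001950
DUDDU: M=103.1856, payoff=18.4547, prob=0.001950
UUDDU: M=139.2384, payoff=46.2719, prob=0.012188
DDUDU: M=92.1300, payoff=18.4547, prob=0.001950
UDUDU: M=124.3200, payoff=46.2719, prob=0.012188
DUUDU: M=115.5679, payoff=46.2719, prob=0.012188
UUUDU: M=155.9470, payoff=83.8083, prob=0.076178
DDDUU: M=92.1300, payoff=18.4547, prob=0.001950
UDDUU: M=124.3200, payoff=46.2719, prob=0.012188
DUDUU: M=107.4319, payoff=46.2719, prob=0.012188
UUDUU: M=144.9683, payoff=83.8083, prob=0.076178
DDUUU: M=107.4319, payoff=46.2719, prob=0.012188
UDUUU: M=144.9683, payoff=83.8083, prob=0.076178
DUUUU: M=144.9683, payoff=83.8083, prob=0.076178
UUUUU: M=195.6199, payoff=0.0000, prob=0.476113
Price = Σ prob·payoff / R^5 = 31.537177 / 1.469328 = 21.4637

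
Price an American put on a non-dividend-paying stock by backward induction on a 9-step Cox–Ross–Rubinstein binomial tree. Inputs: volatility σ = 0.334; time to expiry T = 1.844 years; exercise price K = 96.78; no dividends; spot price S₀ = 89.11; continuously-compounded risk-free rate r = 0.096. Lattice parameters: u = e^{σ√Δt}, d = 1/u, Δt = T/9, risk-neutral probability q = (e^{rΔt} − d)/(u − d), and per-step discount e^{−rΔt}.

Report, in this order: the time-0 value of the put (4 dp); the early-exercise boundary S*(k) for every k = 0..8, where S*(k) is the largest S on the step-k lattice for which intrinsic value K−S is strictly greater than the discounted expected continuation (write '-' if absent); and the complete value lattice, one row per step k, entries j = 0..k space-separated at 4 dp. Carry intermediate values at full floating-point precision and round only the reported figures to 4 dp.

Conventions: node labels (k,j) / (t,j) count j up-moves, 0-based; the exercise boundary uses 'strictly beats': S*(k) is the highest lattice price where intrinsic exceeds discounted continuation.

params: Δt=0.20489 u=1.16321 d=0.85969 q=0.52772 e^(-rΔt)=0.98052
t_9 payoffs: 73.9239 65.8544 54.9359 40.1624 20.1731 0.0000 0.0000 0.0000 0.0000 0.0000
t_8: node(8,0) S=26.5864 payoff=70.1936 vs cont=68.3086 → 70.1936 [stop]  node(8,1) S=35.9730 payoff=60.8070 vs cont=58.9220 → 60.8070 [stop]  node(8,2) S=48.6736 payoff=48.1064 vs cont=46.2214 → 48.1064 [stop]  node(8,3) S=65.8582 payoff=30.9218 vs cont=29.0368 → 30.9218 [stop]  node(8,4) S=89.1100 payoff=7.6700 vs cont=9.3417 → 9.3417 [wait]  node(8,5) S=120.5711 payoff=0.0000 vs cont=0.0000 → 0.0000 [wait]  node(8,6) S=163.1398 payoff=0.0000 vs cont=0.0000 → 0.0000 [wait]  node(8,7) S=220.7377 payoff=0.0000 vs cont=0.0000 → 0.0000 [wait]  node(8,8) S=298.6711 payoff=0.0000 vs cont=0.0000 → 0.0000 [wait]  ⇒ S*(8)=65.8582
t_7: node(7,0) S=30.9256 payoff=65.8544 vs cont=63.9694 → 65.8544 [stop]  node(7,1) S=41.8441 payoff=54.9359 vs cont=53.0509 → 54.9359 [stop]  node(7,2) S=56.6176 payoff=40.1624 vs cont=38.2774 → 40.1624 [stop]  node(7,3) S=76.6069 payoff=20.1731 vs cont=19.1531 → 20.1731 [stop]  node(7,4) S=103.6537 payoff=0.0000 vs cont=4.3260 → 4.3260 [wait]  node(7,5) S=140.2496 payoff=0.0000 vs cont=0.0000 → 0.0000 [wait]  node(7,6) S=189.7659 payoff=0.0000 vs cont=0.0000 → 0.0000 [wait]  node(7,7) S=256.7645 payoff=0.0000 vs cont=0.0000 → 0.0000 [wait]  ⇒ S*(7)=76.6069
t_6: node(6,0) S=35.9730 payoff=60.8070 vs cont=58.9220 → 60.8070 [stop]  node(6,1) S=48.6736 payoff=48.1064 vs cont=46.2214 → 48.1064 [stop]  node(6,2) S=65.8582 payoff=30.9218 vs cont=29.0368 → 30.9218 [stop]  node(6,3) S=89.1100 payoff=7.6700 vs cont=11.5802 → 11.5802 [wait]  node(6,4) S=120.5711 payoff=0.0000 vs cont=2.0033 → 2.0033 [wait]  node(6,5) S=163.1398 payoff=0.0000 vs cont=0.0000 → 0.0000 [wait]  node(6,6) S=220.7377 payoff=0.0000 vs cont=0.0000 → 0.0000 [wait]  ⇒ S*(6)=65.8582
t_5: node(5,0) S=41.8441 payoff=54.9359 vs cont=53.0509 → 54.9359 [stop]  node(5,1) S=56.6176 payoff=40.1624 vs cont=38.2774 → 40.1624 [stop]  node(5,2) S=76.6069 payoff=20.1731 vs cont=20.3114 → 20.3114 [wait]  node(5,3) S=103.6537 payoff=0.0000 vs cont=6.3991 → 6.3991 [wait]  node(5,4) S=140.2496 payoff=0.0000 vs cont=0.9277 → 0.9277 [wait]  node(5,5) S=189.7659 payoff=0.0000 vs cont=0.0000 → 0.0000 [wait]  ⇒ S*(5)=56.6176
t_4: node(4,0) S=48.6736 payoff=48.1064 vs cont=46.2214 → 48.1064 [stop]  node(4,1) S=65.8582 payoff=30.9218 vs cont=29.1084 → 30.9218 [stop]  node(4,2) S=89.1100 payoff=7.6700 vs cont=12.7170 → 12.7170 [wait]  node(4,3) S=120.5711 payoff=0.0000 vs cont=3.4433 → 3.4433 [wait]  node(4,4) S=163.1398 payoff=0.0000 vs cont=0.4296 → 0.4296 [wait]  ⇒ S*(4)=65.8582
t_3: node(3,0) S=56.6176 payoff=40.1624 vs cont=38.2774 → 40.1624 [stop]  node(3,1) S=76.6069 payoff=20.1731 vs cont=20.8996 → 20.8996 [wait]  node(3,2) S=103.6537 payoff=0.0000 vs cont=7.6707 → 7.6707 [wait]  node(3,3) S=140.2496 payoff=0.0000 vs cont=1.8168 → 1.8168 [wait]  ⇒ S*(3)=56.6176
t_2: node(2,0) S=65.8582 payoff=30.9218 vs cont=29.4128 → 30.9218 [stop]  node(2,1) S=89.1100 payoff=7.6700 vs cont=13.6473 → 13.6473 [wait]  node(2,2) S=120.5711 payoff=0.0000 vs cont=4.4923 → 4.4923 [wait]  ⇒ S*(2)=65.8582
t_1: node(1,0) S=76.6069 payoff=20.1731 vs cont=21.3810 → 21.3810 [wait]  node(1,1) S=103.6537 payoff=0.0000 vs cont=8.6443 → 8.6443 [wait]  ⇒ S*(1)=-
t_0: node(0,0) S=89.1100 payoff=7.6700 vs cont=14.3740 → 14.3740 [wait]  ⇒ S*(0)=-

price = 14.3740
boundary = - - 65.8582 56.6176 65.8582 56.6176 65.8582 76.6069 65.8582
tree:
14.3740
21.3810 8.6443
30.9218 13.6473 4.4923
40.1624 20.8996 7.6707 1.8168
48.1064 30.9218 12.7170 3.4433 0.4296
54.9359 40.1624 20.3114 6.3991 0.9277 0.0000
60.8070 48.1064 30.9218 11.5802 2.0033 0.0000 0.0000
65.8544 54.9359 40.1624 20.1731 4.3260 0.0000 0.0000 0.0000
70.1936 60.8070 48.1064 30.9218 9.3417 0.0000 0.0000 0.0000 0.0000
73.9239 65.8544 54.9359 40.1624 20.1731 0.0000 0.0000 0.0000 0.0000 0.0000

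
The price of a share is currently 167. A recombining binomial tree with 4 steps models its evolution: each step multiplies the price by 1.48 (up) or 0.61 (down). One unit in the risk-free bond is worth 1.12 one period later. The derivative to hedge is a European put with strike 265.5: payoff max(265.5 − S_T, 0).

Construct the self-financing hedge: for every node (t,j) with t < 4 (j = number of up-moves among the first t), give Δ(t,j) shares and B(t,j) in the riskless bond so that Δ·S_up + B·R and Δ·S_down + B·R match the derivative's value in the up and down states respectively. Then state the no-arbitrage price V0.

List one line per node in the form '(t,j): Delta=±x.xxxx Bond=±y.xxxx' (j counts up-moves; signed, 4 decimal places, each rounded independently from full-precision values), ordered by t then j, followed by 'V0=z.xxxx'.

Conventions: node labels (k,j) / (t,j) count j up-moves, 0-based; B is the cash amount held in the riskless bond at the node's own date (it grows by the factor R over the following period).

(0,0): Delta=-0.3999 Bond=122.4342
(1,0): Delta=-0.7999 Bond=177.8747
(1,1): Delta=-0.2835 Bond=108.3628
(2,0): Delta=-1.0000 Bond=211.6550
(2,1): Delta=-0.7417 Bond=190.4417
(2,2): Delta=-0.1502 Bond=72.6073
(3,0): Delta=-1.0000 Bond=237.0536
(3,1): Delta=-1.0000 Bond=237.0536
(3,2): Delta=-0.6665 Bond=196.5238
(3,3): Delta=0.0000 Bond=0.0000
V0=55.6541

Arbitrage-free pricing uses the up-move probability p* = (R−d)/(u−d) = 0.5862, discounting each step at R = 1.12.
At maturity the claim pays: V(4,0)=242.3774, V(4,1)=209.3994, V(4,2)=129.3870, V(4,3)=0.0000, V(4,4)=0.0000
(3,0): S=37.9058. Δ = (V_up−V_dn)/(S_up−S_dn) = (209.3994−242.3774)/(56.1006−23.1226) = -1.0000. V = [p*·209.3994 + (1−p*)·242.3774]/1.12 = 199.1477. B = V − Δ·S = 237.0536.
(3,1): S=91.9682. Δ = (V_up−V_dn)/(S_up−S_dn) = (129.3870−209.3994)/(136.1130−56.1006) = -1.0000. V = [p*·129.3870 + (1−p*)·209.3994]/1.12 = 145.0853. B = V − Δ·S = 237.0536.
(3,2): S=223.1360. Δ = (V_up−V_dn)/(S_up−S_dn) = (0.0000−129.3870)/(330.2414−136.1130) = -0.6665. V = [p*·0.0000 + (1−p*)·129.3870]/1.12 = 47.8031. B = V − Δ·S = 196.5238.
(3,3): S=541.3793. Δ = (V_up−V_dn)/(S_up−S_dn) = (0.0000−0.0000)/(801.2413−330.2414) = 0.0000. V = [p*·0.0000 + (1−p*)·0.0000]/1.12 = 0.0000. B = V − Δ·S = 0.0000.
(2,0): S=62.1407. Δ = (V_up−V_dn)/(S_up−S_dn) = (145.0853−199.1477)/(91.9682−37.9058) = -1.0000. V = [p*·145.0853 + (1−p*)·199.1477]/1.12 = 149.5143. B = V − Δ·S = 211.6550.
(2,1): S=150.7676. Δ = (V_up−V_dn)/(S_up−S_dn) = (47.8031−145.0853)/(223.1360−91.9682) = -0.7417. V = [p*·47.8031 + (1−p*)·145.0853]/1.12 = 78.6230. B = V − Δ·S = 190.4417.
(2,2): S=365.7968. Δ = (V_up−V_dn)/(S_up−S_dn) = (0.0000−47.8031)/(541.3793−223.1360) = -0.1502. V = [p*·0.0000 + (1−p*)·47.8031]/1.12 = 17.6612. B = V − Δ·S = 72.6073.
(1,0): S=101.8700. Δ = (V_up−V_dn)/(S_up−S_dn) = (78.6230−149.5143)/(150.7676−62.1407) = -0.7999. V = [p*·78.6230 + (1−p*)·149.5143]/1.12 = 96.3905. B = V − Δ·S = 177.8747.
(1,1): S=247.1600. Δ = (V_up−V_dn)/(S_up−S_dn) = (17.6612−78.6230)/(365.7968−150.7676) = -0.2835. V = [p*·17.6612 + (1−p*)·78.6230]/1.12 = 38.2918. B = V − Δ·S = 108.3628.
(0,0): S=167.0000. Δ = (V_up−V_dn)/(S_up−S_dn) = (38.2918−96.3905)/(247.1600−101.8700) = -0.3999. V = [p*·38.2918 + (1−p*)·96.3905]/1.12 = 55.6541. B = V − Δ·S = 122.4342.
Check: Δ(0,0)·S0 + B(0,0) = 55.6541 = V0.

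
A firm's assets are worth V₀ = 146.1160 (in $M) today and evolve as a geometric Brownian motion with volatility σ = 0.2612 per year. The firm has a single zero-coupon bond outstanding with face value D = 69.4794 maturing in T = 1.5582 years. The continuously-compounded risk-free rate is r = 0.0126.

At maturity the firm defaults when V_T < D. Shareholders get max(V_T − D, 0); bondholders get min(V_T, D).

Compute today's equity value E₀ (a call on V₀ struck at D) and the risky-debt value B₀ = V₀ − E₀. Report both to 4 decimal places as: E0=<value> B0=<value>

E0=78.0921 B0=68.0239

With assets at 146.1160 and a single debt payment of 69.4794 at 1.5582 years:
d₁ = [ln(V₀/D) + (r + σ²/2)T] / (σ√T)
   = [ln(146.1160/69.4794) + (0.0126 + 0.5·0.2612²)·1.5582] / (0.2612·√1.5582)
   = [0.743371 + 0.072788] / 0.326050 = 2.503166
d₂ = d₁ − σ√T = 2.503166 − 0.326050 = 2.177115
N(d₁) = 0.993846,  N(d₂) = 0.985264,  e^(−rT) = 0.980558
E₀ = V₀·N(d₁) − D·e^(−rT)·N(d₂)
   = 146.1160·0.993846 − 69.4794·0.980558·0.985264 = 78.092094
B₀ = V₀ − E₀ = 146.1160 − 78.092094 = 68.023906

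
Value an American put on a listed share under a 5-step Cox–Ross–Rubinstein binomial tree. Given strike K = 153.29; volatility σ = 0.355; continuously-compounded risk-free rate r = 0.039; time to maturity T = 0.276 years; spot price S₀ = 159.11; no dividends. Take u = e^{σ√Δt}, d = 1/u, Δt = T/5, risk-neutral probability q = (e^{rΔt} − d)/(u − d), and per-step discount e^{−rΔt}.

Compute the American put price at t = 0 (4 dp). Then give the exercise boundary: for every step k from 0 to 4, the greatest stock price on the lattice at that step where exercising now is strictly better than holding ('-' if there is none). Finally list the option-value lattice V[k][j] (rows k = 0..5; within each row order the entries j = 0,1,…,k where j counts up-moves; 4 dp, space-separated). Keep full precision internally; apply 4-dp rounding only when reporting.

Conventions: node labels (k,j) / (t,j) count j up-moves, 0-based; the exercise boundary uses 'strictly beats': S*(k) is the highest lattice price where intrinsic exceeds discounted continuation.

price = 8.7024
boundary = - - - 123.8879 134.6641
tree:
8.7024
13.5361 3.7509
20.3822 6.5286 0.9000
29.4021 11.1606 1.7757 0.0000
39.3159 18.6259 3.5035 0.0000 0.0000
48.4364 29.4021 6.9124 0.0000 0.0000 0.0000

Δt=0.05520, u=1.08698, d=0.91998, q=0.49207, disc=e^(-rΔt)=0.99785
k=5 terminal: V=max(K-S,0) → 48.4364 29.4021 6.9124 0.0000 0.0000 0.0000
k=4: j=0 S=113.9741 intr=39.3159 cont=38.9862 V=39.3159[EX]; j=1 S=134.6641 intr=18.6259 cont=18.2962 V=18.6259[EX]; j=2 S=159.1100 intr=0.0000 cont=3.5035 V=3.5035[hold]; j=3 S=187.9936 intr=0.0000 cont=0.0000 V=0.0000[hold]; j=4 S=222.1205 intr=0.0000 cont=0.0000 V=0.0000[hold]  S*(4)=134.6641
k=3: j=0 S=123.8879 intr=29.4021 cont=29.0724 V=29.4021[EX]; j=1 S=146.3776 intr=6.9124 cont=11.1606 V=11.1606[hold]; j=2 S=172.9499 intr=0.0000 cont=1.7757 V=1.7757[hold]; j=3 S=204.3459 intr=0.0000 cont=0.0000 V=0.0000[hold]  S*(3)=123.8879
k=2: j=0 S=134.6641 intr=18.6259 cont=20.3822 V=20.3822[hold]; j=1 S=159.1100 intr=0.0000 cont=6.5286 V=6.5286[hold]; j=2 S=187.9936 intr=0.0000 cont=0.9000 V=0.9000[hold]  S*(2)=-
k=1: j=0 S=146.3776 intr=6.9124 cont=13.5361 V=13.5361[hold]; j=1 S=172.9499 intr=0.0000 cont=3.7509 V=3.7509[hold]  S*(1)=-
k=0: j=0 S=159.1100 intr=0.0000 cont=8.7024 V=8.7024[hold]  S*(0)=-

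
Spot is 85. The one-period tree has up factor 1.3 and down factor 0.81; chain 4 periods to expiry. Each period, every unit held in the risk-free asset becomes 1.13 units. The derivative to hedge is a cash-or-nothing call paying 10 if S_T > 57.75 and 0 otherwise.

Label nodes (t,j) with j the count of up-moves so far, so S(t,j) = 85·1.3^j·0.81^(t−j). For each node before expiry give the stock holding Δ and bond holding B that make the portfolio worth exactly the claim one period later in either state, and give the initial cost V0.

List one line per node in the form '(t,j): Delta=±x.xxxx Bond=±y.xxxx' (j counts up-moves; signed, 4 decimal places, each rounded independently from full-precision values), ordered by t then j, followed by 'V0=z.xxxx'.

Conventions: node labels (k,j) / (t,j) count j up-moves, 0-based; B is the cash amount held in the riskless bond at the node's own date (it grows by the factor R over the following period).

(0,0): Delta=0.0069 Bond=5.4537
(1,0): Delta=0.0279 Bond=4.7173
(1,1): Delta=0.0000 Bond=6.9305
(2,0): Delta=0.1124 Bond=0.6230
(2,1): Delta=0.0000 Bond=7.8315
(2,2): Delta=0.0000 Bond=7.8315
(3,0): Delta=0.4518 Bond=-14.6289
(3,1): Delta=0.0000 Bond=8.8496
(3,2): Delta=0.0000 Bond=8.8496
(3,3): Delta=0.0000 Bond=8.8496
V0=6.0443

No-arbitrage ⇒ martingale measure with p* = (R−d)/(u−d) = 0.6531.
Expiry values: V(4,0)=0.0000, V(4,1)=10.0000, V(4,2)=10.0000, V(4,3)=10.0000, V(4,4)=10.0000
(3,0): S=45.1725. Δ = (V_up−V_dn)/(S_up−S_dn) = (10.0000−0.0000)/(58.7242−36.5897) = 0.4518. V = [p*·10.0000 + (1−p*)·0.0000]/1.13 = 5.7793. B = V − Δ·S = -14.6289.
(3,1): S=72.4991. Δ = (V_up−V_dn)/(S_up−S_dn) = (10.0000−10.0000)/(94.2488−58.7242) = 0.0000. V = [p*·10.0000 + (1−p*)·10.0000]/1.13 = 8.8496. B = V − Δ·S = 8.8496.
(3,2): S=116.3565. Δ = (V_up−V_dn)/(S_up−S_dn) = (10.0000−10.0000)/(151.2635−94.2488) = 0.0000. V = [p*·10.0000 + (1−p*)·10.0000]/1.13 = 8.8496. B = V − Δ·S = 8.8496.
(3,3): S=186.7450. Δ = (V_up−V_dn)/(S_up−S_dn) = (10.0000−10.0000)/(242.7685−151.2635) = 0.0000. V = [p*·10.0000 + (1−p*)·10.0000]/1.13 = 8.8496. B = V − Δ·S = 8.8496.
(2,0): S=55.7685. Δ = (V_up−V_dn)/(S_up−S_dn) = (8.8496−5.7793)/(72.4991−45.1725) = 0.1124. V = [p*·8.8496 + (1−p*)·5.7793]/1.13 = 6.8888. B = V − Δ·S = 0.6230.
(2,1): S=89.5050. Δ = (V_up−V_dn)/(S_up−S_dn) = (8.8496−8.8496)/(116.3565−72.4991) = 0.0000. V = [p*·8.8496 + (1−p*)·8.8496]/1.13 = 7.8315. B = V − Δ·S = 7.8315.
(2,2): S=143.6500. Δ = (V_up−V_dn)/(S_up−S_dn) = (8.8496−8.8496)/(186.7450−116.3565) = 0.0000. V = [p*·8.8496 + (1−p*)·8.8496]/1.13 = 7.8315. B = V − Δ·S = 7.8315.
(1,0): S=68.8500. Δ = (V_up−V_dn)/(S_up−S_dn) = (7.8315−6.8888)/(89.5050−55.7685) = 0.0279. V = [p*·7.8315 + (1−p*)·6.8888]/1.13 = 6.6411. B = V − Δ·S = 4.7173.
(1,1): S=110.5000. Δ = (V_up−V_dn)/(S_up−S_dn) = (7.8315−7.8315)/(143.6500−89.5050) = 0.0000. V = [p*·7.8315 + (1−p*)·7.8315]/1.13 = 6.9305. B = V − Δ·S = 6.9305.
(0,0): S=85.0000. Δ = (V_up−V_dn)/(S_up−S_dn) = (6.9305−6.6411)/(110.5000−68.8500) = 0.0069. V = [p*·6.9305 + (1−p*)·6.6411]/1.13 = 6.0443. B = V − Δ·S = 5.4537.
Verification: the root portfolio costs Δ(0,0)·S0 + B(0,0) = 6.0443, matching V0.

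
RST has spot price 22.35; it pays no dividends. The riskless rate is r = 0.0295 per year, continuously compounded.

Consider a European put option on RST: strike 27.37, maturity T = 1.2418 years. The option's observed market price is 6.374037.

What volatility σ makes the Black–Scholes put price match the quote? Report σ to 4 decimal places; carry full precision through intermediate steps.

sigma = 0.3765

At σ = 0.3765 the Black–Scholes value reproduces the quote:
σ√T = 0.3765·√1.2418 = 0.419557
d₁ = (ln(S/K) + (r+σ²/2)T) / (σ√T) = (ln(22.35/27.37) + (0.0295+0.3765²/2)·1.2418) / 0.419557 = (-0.202621 + 0.124647) / 0.419557 = -0.185849
d₂ = d₁ − σ√T = -0.185849 − 0.419557 = -0.605406
e^{−rT} = 0.964030
N(−d₁) = 0.573718,  N(−d₂) = 0.727545
V = K·e^{−rT}·N(−d₂) − S·N(−d₁) = 19.196641 − 12.822605 = 6.374037 (equal to the quote); since ∂V/∂σ > 0 for all σ, the implied volatility is unique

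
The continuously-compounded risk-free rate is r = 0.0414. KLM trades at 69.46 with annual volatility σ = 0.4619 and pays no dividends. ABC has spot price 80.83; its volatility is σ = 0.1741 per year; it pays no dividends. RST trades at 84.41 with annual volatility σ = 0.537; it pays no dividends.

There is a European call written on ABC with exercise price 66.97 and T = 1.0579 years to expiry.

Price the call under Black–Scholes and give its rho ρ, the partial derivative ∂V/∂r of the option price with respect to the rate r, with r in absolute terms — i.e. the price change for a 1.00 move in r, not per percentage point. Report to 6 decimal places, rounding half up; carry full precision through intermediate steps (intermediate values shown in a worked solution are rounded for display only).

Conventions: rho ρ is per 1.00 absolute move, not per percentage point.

σ√T = 0.1741·√1.0579 = 0.179069
d₁ = (ln(S/K) + (r+σ²/2)T) / (σ√T) = (ln(80.83/66.97) + (0.0414+0.1741²/2)·1.0579) / 0.179069 = (0.188103 + 0.059830) / 0.179069 = 1.384567
d₂ = d₁ − σ√T = 1.384567 − 0.179069 = 1.205498
e^{−rT} = 0.957148
N(d₁) = 0.916908,  N(d₂) = 0.885994
Call price V = S·N(d₁) − K·e^{−rT}·N(d₂) = 74.113635 − 56.792428 = 17.321207
ρ = K·T·e^{−rT}·N(d₂) = 60.080710

price = 17.321207
ρ = 60.080710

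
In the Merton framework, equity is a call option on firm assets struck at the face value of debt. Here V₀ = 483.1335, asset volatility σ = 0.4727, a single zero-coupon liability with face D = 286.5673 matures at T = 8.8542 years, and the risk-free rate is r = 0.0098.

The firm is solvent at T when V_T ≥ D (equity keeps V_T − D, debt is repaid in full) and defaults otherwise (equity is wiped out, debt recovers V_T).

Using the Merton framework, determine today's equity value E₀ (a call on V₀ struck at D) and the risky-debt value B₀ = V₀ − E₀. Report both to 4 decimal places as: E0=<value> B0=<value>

Equity is a call on the firm's assets struck at D = 286.5673:
d₁ = [ln(V₀/D) + (r + σ²/2)T] / (σ√T)
   = [ln(483.1335/286.5673) + (0.0098 + 0.5·0.4727²)·8.8542] / (0.4727·√8.8542)
   = [0.522320 + 1.075986] / 1.406566 = 1.136317
d₂ = d₁ − σ√T = 1.136317 − 1.406566 = -0.270249
N(d₁) = 0.872088,  N(d₂) = 0.393484,  e^(−rT) = 0.916887
E₀ = V₀·N(d₁) − D·e^(−rT)·N(d₂)
   = 483.1335·0.872088 − 286.5673·0.916887·0.393484 = 317.947062
B₀ = V₀ − E₀ = 483.1335 − 317.947062 = 165.186438

E0=317.9471 B0=165.1864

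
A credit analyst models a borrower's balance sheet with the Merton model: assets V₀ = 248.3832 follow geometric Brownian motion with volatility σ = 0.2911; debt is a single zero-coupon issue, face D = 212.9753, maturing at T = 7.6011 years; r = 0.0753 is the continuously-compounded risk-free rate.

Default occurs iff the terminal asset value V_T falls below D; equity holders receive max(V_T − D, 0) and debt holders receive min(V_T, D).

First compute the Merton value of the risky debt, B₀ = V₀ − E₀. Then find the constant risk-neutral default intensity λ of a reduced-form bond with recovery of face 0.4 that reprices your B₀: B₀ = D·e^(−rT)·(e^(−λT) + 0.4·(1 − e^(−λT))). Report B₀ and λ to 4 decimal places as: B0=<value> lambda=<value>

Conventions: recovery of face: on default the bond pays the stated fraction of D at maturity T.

With assets at 248.3832 and a single debt payment of 212.9753 at 7.6011 years:
d₁ = [ln(V₀/D) + (r + σ²/2)T] / (σ√T)
   = [ln(248.3832/212.9753) + (0.0753 + 0.5·0.2911²)·7.6011] / (0.2911·√7.6011)
   = [0.153797 + 0.894418] / 0.802565 = 1.306080
d₂ = d₁ − σ√T = 1.306080 − 0.802565 = 0.503515
N(d₁) = 0.904237,  N(d₂) = 0.692699,  e^(−rT) = 0.564191
E₀ = V₀·N(d₁) − D·e^(−rT)·N(d₂)
   = 248.3832·0.904237 − 212.9753·0.564191·0.692699 = 141.363580
B₀ = V₀ − E₀ = 248.3832 − 141.363580 = 107.019620
e^(−λT) = (B₀·e^(rT)/D − 0.4)/(1 − 0.4) = (107.0196·1.772450/212.9753 − 0.4)/0.6 = 0.81775352
λ = −ln(0.81775352)/7.6011 = 0.026469

B0=107.0196 lambda=0.0265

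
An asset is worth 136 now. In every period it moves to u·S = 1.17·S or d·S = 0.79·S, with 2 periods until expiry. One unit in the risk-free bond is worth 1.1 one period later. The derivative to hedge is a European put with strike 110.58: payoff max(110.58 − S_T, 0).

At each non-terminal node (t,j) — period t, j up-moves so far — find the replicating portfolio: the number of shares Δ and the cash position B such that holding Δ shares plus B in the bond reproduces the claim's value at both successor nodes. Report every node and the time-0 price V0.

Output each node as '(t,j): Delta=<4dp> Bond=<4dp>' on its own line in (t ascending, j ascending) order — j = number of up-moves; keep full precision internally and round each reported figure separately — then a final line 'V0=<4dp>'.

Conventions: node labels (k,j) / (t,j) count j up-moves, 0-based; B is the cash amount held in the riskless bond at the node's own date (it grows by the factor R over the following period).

(0,0): Delta=-0.0833 Bond=12.0477
(1,0): Delta=-0.6295 Bond=71.9421
(1,1): Delta=0.0000 Bond=0.0000
V0=0.7208

Since d<R<u, set p* = (R−d)/(u−d) = 0.8158; price each node as the discounted p*-expectation of its children.
Terminal payoffs: V(2,0)=25.7024, V(2,1)=0.0000, V(2,2)=0.0000
Node (1,0) S=107.4400: V=(p*·0.0000+(1−p*)·25.7024)/1.1=4.3042; Δ=(0.0000−25.7024)/(125.7048−84.8776)=-0.6295; B=V−Δ·S=71.9421
Node (1,1) S=159.1200: V=(p*·0.0000+(1−p*)·0.0000)/1.1=0.0000; Δ=(0.0000−0.0000)/(186.1704−125.7048)=0.0000; B=V−Δ·S=0.0000
Node (0,0) S=136.0000: V=(p*·0.0000+(1−p*)·4.3042)/1.1=0.7208; Δ=(0.0000−4.3042)/(159.1200−107.4400)=-0.0833; B=V−Δ·S=12.0477
Check: Δ(0,0)·S0 + B(0,0) = 0.7208 = V0.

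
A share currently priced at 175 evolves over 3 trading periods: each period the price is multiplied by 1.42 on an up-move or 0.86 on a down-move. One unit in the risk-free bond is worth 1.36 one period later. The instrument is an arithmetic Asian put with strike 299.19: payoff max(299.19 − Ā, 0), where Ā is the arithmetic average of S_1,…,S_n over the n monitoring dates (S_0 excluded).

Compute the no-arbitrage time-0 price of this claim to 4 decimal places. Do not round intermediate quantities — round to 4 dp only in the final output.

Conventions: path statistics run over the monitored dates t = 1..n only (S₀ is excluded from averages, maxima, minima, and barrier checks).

price = 5.5831

Under the martingale measure an up-move has probability p* = 0.8929; value the claim as the probability-weighted average of per-path payoffs, discounted 3 periods at R = 1.36.
Enumerate all 2^3 = 8 price paths (U = up ×1.42, D = down ×0.86); each path with k up-moves has probability p*^k·(1−p*)^(3−k).
DDD: Ā=130.4133, payoff=168.7767, prob=0.001230
UDD: Ā=215.3335, payoff=83.8565, prob=0.010250
DUD: Ā=182.6669, payoff=116.5231, prob=0.010250
UUD: Ā=301.6127, payoff=0.0000, prob=0.085414
DDU: Ā=154.5735, payoff=144.6165, prob=0.010250
UDU: Ā=255.2261, payoff=43.9639, prob=0.085414
DUU: Ā=222.5594, payoff=76.6306, prob=0.085414
UUU: Ā=367.4818, payoff=0.0000, prob=0.711780
Price = Σ prob·payoff / R^3 = 14.044089 / 2.515456 = 5.5831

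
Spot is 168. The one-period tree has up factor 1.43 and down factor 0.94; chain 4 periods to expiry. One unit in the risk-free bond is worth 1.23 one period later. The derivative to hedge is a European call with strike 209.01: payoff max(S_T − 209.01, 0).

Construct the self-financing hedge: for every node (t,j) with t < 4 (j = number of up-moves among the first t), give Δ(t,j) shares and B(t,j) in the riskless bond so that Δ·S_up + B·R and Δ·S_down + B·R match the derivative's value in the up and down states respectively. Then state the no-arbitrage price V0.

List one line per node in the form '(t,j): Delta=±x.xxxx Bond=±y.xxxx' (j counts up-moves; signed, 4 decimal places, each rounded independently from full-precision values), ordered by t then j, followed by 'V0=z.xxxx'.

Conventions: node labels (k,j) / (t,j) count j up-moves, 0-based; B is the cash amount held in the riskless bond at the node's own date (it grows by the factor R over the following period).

(0,0): Delta=0.9514 Bond=-81.5348
(1,0): Delta=0.8636 Bond=-86.4310
(1,1): Delta=0.9911 Bond=-109.8442
(2,0): Delta=0.6254 Bond=-70.9514
(2,1): Delta=0.9716 Bond=-130.6954
(2,2): Delta=1.0000 Bond=-138.1519
(3,0): Delta=0.0000 Bond=0.0000
(3,1): Delta=0.9090 Bond=-147.4566
(3,2): Delta=1.0000 Bond=-169.9268
(3,3): Delta=1.0000 Bond=-169.9268
V0=78.2941

No-arbitrage ⇒ martingale measure with p* = (R−d)/(u−d) = 0.5918.
Payoffs at expiry: V(4,0)=0.0000, V(4,1)=0.0000, V(4,2)=94.5448, V(4,3)=252.7808, V(4,4)=493.5015
(3,0): S=139.5381. Δ = (V_up−V_dn)/(S_up−S_dn) = (0.0000−0.0000)/(199.5395−131.1658) = 0.0000. V = [p*·0.0000 + (1−p*)·0.0000]/1.23 = 0.0000. B = V − Δ·S = 0.0000.
(3,1): S=212.2761. Δ = (V_up−V_dn)/(S_up−S_dn) = (94.5448−0.0000)/(303.5548−199.5395) = 0.9090. V = [p*·94.5448 + (1−p*)·0.0000]/1.23 = 45.4919. B = V − Δ·S = -147.4566.
(3,2): S=322.9306. Δ = (V_up−V_dn)/(S_up−S_dn) = (252.7808−94.5448)/(461.7908−303.5548) = 1.0000. V = [p*·252.7808 + (1−p*)·94.5448]/1.23 = 153.0038. B = V − Δ·S = -169.9268.
(3,3): S=491.2668. Δ = (V_up−V_dn)/(S_up−S_dn) = (493.5015−252.7808)/(702.5115−461.7908) = 1.0000. V = [p*·493.5015 + (1−p*)·252.7808]/1.23 = 321.3399. B = V − Δ·S = -169.9268.
(2,0): S=148.4448. Δ = (V_up−V_dn)/(S_up−S_dn) = (45.4919−0.0000)/(212.2761−139.5381) = 0.6254. V = [p*·45.4919 + (1−p*)·0.0000]/1.23 = 21.8893. B = V − Δ·S = -70.9514.
(2,1): S=225.8256. Δ = (V_up−V_dn)/(S_up−S_dn) = (153.0038−45.4919)/(322.9306−212.2761) = 0.9716. V = [p*·153.0038 + (1−p*)·45.4919]/1.23 = 88.7166. B = V − Δ·S = -130.6954.
(2,2): S=343.5432. Δ = (V_up−V_dn)/(S_up−S_dn) = (321.3399−153.0038)/(491.2668−322.9306) = 1.0000. V = [p*·321.3399 + (1−p*)·153.0038]/1.23 = 205.3913. B = V − Δ·S = -138.1519.
(1,0): S=157.9200. Δ = (V_up−V_dn)/(S_up−S_dn) = (88.7166−21.8893)/(225.8256−148.4448) = 0.8636. V = [p*·88.7166 + (1−p*)·21.8893]/1.23 = 49.9513. B = V − Δ·S = -86.4310.
(1,1): S=240.2400. Δ = (V_up−V_dn)/(S_up−S_dn) = (205.3913−88.7166)/(343.5432−225.8256) = 0.9911. V = [p*·205.3913 + (1−p*)·88.7166]/1.23 = 128.2675. B = V − Δ·S = -109.8442.
(0,0): S=168.0000. Δ = (V_up−V_dn)/(S_up−S_dn) = (128.2675−49.9513)/(240.2400−157.9200) = 0.9514. V = [p*·128.2675 + (1−p*)·49.9513]/1.23 = 78.2941. B = V − Δ·S = -81.5348.
Sanity check at the root: Δ(0,0)·S0 + B(0,0) reproduces V0 = 78.2941.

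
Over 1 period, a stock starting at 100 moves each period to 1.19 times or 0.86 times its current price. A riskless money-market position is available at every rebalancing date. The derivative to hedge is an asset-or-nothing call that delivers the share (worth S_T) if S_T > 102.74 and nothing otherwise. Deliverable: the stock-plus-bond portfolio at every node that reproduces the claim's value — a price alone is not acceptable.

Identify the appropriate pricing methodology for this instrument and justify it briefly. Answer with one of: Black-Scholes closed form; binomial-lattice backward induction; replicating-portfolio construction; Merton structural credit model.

framework: replicating-portfolio construction

Key observation: since the answer must list Δ and B at each node of the 1.19/0.86 lattice on 100, the replicating-portfolio method — solving the two-state system at every node — is the one that applies.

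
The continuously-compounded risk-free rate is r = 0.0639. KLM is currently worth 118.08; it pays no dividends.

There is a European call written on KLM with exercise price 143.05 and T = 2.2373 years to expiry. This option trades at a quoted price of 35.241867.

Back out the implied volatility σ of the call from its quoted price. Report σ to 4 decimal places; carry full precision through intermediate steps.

sigma = 0.5425

At σ = 0.5425 the Black–Scholes value reproduces the quote:
σ√T = 0.5425·√2.2373 = 0.811450
d₁ = (ln(S/K) + (r+σ²/2)T) / (σ√T) = (ln(118.08/143.05) + (0.0639+0.5425²/2)·2.2373) / 0.811450 = (-0.191832 + 0.472189) / 0.811450 = 0.345502
d₂ = d₁ − σ√T = 0.345502 − 0.811450 = -0.465949
e^{−rT} = 0.866786
N(d₁) = 0.635141,  N(d₂) = 0.320626
V = S·N(d₁) − K·e^{−rT}·N(d₂) = 74.997488 − 39.755622 = 35.241867 (the quoted price), and the Black–Scholes price is strictly increasing in σ, so σ is unique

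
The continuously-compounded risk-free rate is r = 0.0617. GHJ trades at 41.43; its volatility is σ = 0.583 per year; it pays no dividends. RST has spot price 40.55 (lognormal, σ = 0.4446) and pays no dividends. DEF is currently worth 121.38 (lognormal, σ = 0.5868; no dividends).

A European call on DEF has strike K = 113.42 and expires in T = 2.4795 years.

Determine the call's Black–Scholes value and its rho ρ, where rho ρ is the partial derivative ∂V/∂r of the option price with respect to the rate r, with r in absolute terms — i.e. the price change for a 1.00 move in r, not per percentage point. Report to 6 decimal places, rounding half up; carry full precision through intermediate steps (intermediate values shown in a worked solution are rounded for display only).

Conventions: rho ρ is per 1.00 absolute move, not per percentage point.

σ√T = 0.5868·√2.4795 = 0.924000
d₁ = (ln(S/K) + (r+σ²/2)T) / (σ√T) = (ln(121.38/113.42) + (0.0617+0.5868²/2)·2.4795) / 0.924000 = (0.067828 + 0.579874) / 0.924000 = 0.700976
d₂ = d₁ − σ√T = 0.700976 − 0.924000 = -0.223025
e^{−rT} = 0.858142
N(d₁) = 0.758341,  N(d₂) = 0.411758
Call price V = S·N(d₁) − K·e^{−rT}·N(d₂) = 92.047423 − 40.076636 = 51.970786
ρ = K·T·e^{−rT}·N(d₂) = 99.370019

price = 51.970786
ρ = 99.370019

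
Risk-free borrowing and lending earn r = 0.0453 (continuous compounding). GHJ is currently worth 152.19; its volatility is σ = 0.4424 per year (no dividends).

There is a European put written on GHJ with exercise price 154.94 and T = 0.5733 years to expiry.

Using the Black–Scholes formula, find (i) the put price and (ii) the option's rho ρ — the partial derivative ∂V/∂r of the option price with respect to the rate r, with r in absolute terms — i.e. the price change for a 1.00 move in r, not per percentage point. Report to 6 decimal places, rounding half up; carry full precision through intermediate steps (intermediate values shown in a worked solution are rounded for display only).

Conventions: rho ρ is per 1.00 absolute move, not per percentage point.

σ√T = 0.4424·√0.5733 = 0.334970
d₁ = (ln(S/K) + (r+σ²/2)T) / (σ√T) = (ln(152.19/154.94) + (0.0453+0.4424²/2)·0.5733) / 0.334970 = (-0.017908 + 0.082073) / 0.334970 = 0.191554
d₂ = d₁ − σ√T = 0.191554 − 0.334970 = -0.143416
e^{−rT} = 0.974364
N(−d₁) = 0.424046,  N(−d₂) = 0.557019
Put price V = K·e^{−rT}·N(−d₂) − S·N(−d₁) = 84.092058 − 64.535544 = 19.556514
ρ = −K·T·e^{−rT}·N(−d₂) = -48.209977

price = 19.556514
ρ = -48.209977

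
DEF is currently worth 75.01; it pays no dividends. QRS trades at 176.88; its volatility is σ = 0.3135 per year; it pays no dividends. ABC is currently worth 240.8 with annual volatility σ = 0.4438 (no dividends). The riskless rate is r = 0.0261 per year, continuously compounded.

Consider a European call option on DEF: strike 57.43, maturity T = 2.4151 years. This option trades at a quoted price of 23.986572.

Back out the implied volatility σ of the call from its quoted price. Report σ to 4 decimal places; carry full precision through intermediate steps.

sigma = 0.2577

At σ = 0.2577 the Black–Scholes value reproduces the quote:
σ√T = 0.2577·√2.4151 = 0.400481
d₁ = (ln(S/K) + (r+σ²/2)T) / (σ√T) = (ln(75.01/57.43) + (0.0261+0.2577²/2)·2.4151) / 0.400481 = (0.267055 + 0.143227) / 0.400481 = 1.024471
d₂ = d₁ − σ√T = 1.024471 − 0.400481 = 0.623990
e^{−rT} = 0.938911
N(d₁) = 0.847194,  N(d₂) = 0.733683
V = S·N(d₁) − K·e^{−rT}·N(d₂) = 63.547992 − 39.561420 = 23.986572 (the quoted price), and the Black–Scholes price is strictly increasing in σ, so σ is unique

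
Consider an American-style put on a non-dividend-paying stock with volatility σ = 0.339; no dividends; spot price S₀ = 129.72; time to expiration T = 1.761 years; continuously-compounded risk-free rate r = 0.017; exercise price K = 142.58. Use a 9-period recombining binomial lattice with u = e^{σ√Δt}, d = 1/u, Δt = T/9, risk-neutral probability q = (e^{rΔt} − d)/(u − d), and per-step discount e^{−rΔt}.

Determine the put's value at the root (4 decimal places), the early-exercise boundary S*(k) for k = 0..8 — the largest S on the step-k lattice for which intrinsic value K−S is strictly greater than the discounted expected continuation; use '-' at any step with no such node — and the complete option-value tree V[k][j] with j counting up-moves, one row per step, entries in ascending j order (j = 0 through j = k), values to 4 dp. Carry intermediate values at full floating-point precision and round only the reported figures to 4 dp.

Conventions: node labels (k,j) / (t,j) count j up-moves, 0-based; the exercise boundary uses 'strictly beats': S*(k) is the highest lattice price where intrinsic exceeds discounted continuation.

Δt=0.19567, u=1.16178, d=0.86075, q=0.47365, disc=e^(-rΔt)=0.99668
k=9 terminal: V=max(K-S,0) → 108.9374 97.1715 81.2905 59.8555 30.9238 0.0000 0.0000 0.0000 0.0000 0.0000
k=8: j=0 S=39.0853 intr=103.4947 cont=103.0212 V=103.4947[EX]; j=1 S=52.7548 intr=89.8252 cont=89.3518 V=89.8252[EX]; j=2 S=71.2049 intr=71.3751 cont=70.9016 V=71.3751[EX]; j=3 S=96.1078 intr=46.4722 cont=45.9987 V=46.4722[EX]; j=4 S=129.7200 intr=12.8600 cont=16.2227 V=16.2227[hold]; j=5 S=175.0876 intr=0.0000 cont=0.0000 V=0.0000[hold]; j=6 S=236.3218 intr=0.0000 cont=0.0000 V=0.0000[hold]; j=7 S=318.9717 intr=0.0000 cont=0.0000 V=0.0000[hold]; j=8 S=430.5272 intr=0.0000 cont=0.0000 V=0.0000[hold]  S*(8)=96.1078
k=7: j=0 S=45.4085 intr=97.1715 cont=96.6980 V=97.1715[EX]; j=1 S=61.2895 intr=81.2905 cont=80.8170 V=81.2905[EX]; j=2 S=82.7245 intr=59.8555 cont=59.3820 V=59.8555[EX]; j=3 S=111.6562 intr=30.9238 cont=32.0378 V=32.0378[hold]; j=4 S=150.7062 intr=0.0000 cont=8.5105 V=8.5105[hold]; j=5 S=203.4134 intr=0.0000 cont=0.0000 V=0.0000[hold]; j=6 S=274.5541 intr=0.0000 cont=0.0000 V=0.0000[hold]; j=7 S=370.5752 intr=0.0000 cont=0.0000 V=0.0000[hold]  S*(7)=82.7245
k=6: j=0 S=52.7548 intr=89.8252 cont=89.3518 V=89.8252[EX]; j=1 S=71.2049 intr=71.3751 cont=70.9016 V=71.3751[EX]; j=2 S=96.1078 intr=46.4722 cont=46.5246 V=46.5246[hold]; j=3 S=129.7200 intr=12.8600 cont=20.8247 V=20.8247[hold]; j=4 S=175.0876 intr=0.0000 cont=4.4646 V=4.4646[hold]; j=5 S=236.3218 intr=0.0000 cont=0.0000 V=0.0000[hold]; j=6 S=318.9717 intr=0.0000 cont=0.0000 V=0.0000[hold]  S*(6)=71.2049
k=5: j=0 S=61.2895 intr=81.2905 cont=80.8170 V=81.2905[EX]; j=1 S=82.7245 intr=59.8555 cont=59.4067 V=59.8555[EX]; j=2 S=111.6562 intr=30.9238 cont=34.2378 V=34.2378[hold]; j=3 S=150.7062 intr=0.0000 cont=13.0323 V=13.0323[hold]; j=4 S=203.4134 intr=0.0000 cont=2.3421 V=2.3421[hold]; j=5 S=274.5541 intr=0.0000 cont=0.0000 V=0.0000[hold]  S*(5)=82.7245
k=4: j=0 S=71.2049 intr=71.3751 cont=70.9016 V=71.3751[EX]; j=1 S=96.1078 intr=46.4722 cont=47.5632 V=47.5632[hold]; j=2 S=129.7200 intr=12.8600 cont=24.1135 V=24.1135[hold]; j=3 S=175.0876 intr=0.0000 cont=7.9425 V=7.9425[hold]; j=4 S=236.3218 intr=0.0000 cont=1.2287 V=1.2287[hold]  S*(4)=71.2049
k=3: j=0 S=82.7245 intr=59.8555 cont=59.8970 V=59.8970[hold]; j=1 S=111.6562 intr=30.9238 cont=36.3352 V=36.3352[hold]; j=2 S=150.7062 intr=0.0000 cont=16.3994 V=16.3994[hold]; j=3 S=203.4134 intr=0.0000 cont=4.7467 V=4.7467[hold]  S*(3)=-
k=2: j=0 S=96.1078 intr=46.4722 cont=48.5751 V=48.5751[hold]; j=1 S=129.7200 intr=12.8600 cont=26.8033 V=26.8033[hold]; j=2 S=175.0876 intr=0.0000 cont=10.8440 V=10.8440[hold]  S*(2)=-
k=1: j=0 S=111.6562 intr=30.9238 cont=38.1358 V=38.1358[hold]; j=1 S=150.7062 intr=0.0000 cont=19.1803 V=19.1803[hold]  S*(1)=-
k=0: j=0 S=129.7200 intr=12.8600 cont=29.0607 V=29.0607[hold]  S*(0)=-

price = 29.0607
boundary = - - - - 71.2049 82.7245 71.2049 82.7245 96.1078
tree:
29.0607
38.1358 19.1803
48.5751 26.8033 10.8440
59.8970 36.3352 16.3994 4.7467
71.3751 47.5632 24.1135 7.9425 1.2287
81.2905 59.8555 34.2378 13.0323 2.3421 0.0000
89.8252 71.3751 46.5246 20.8247 4.4646 0.0000 0.0000
97.1715 81.2905 59.8555 32.0378 8.5105 0.0000 0.0000 0.0000
103.4947 89.8252 71.3751 46.4722 16.2227 0.0000 0.0000 0.0000 0.0000
108.9374 97.1715 81.2905 59.8555 30.9238 0.0000 0.0000 0.0000 0.0000 0.0000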